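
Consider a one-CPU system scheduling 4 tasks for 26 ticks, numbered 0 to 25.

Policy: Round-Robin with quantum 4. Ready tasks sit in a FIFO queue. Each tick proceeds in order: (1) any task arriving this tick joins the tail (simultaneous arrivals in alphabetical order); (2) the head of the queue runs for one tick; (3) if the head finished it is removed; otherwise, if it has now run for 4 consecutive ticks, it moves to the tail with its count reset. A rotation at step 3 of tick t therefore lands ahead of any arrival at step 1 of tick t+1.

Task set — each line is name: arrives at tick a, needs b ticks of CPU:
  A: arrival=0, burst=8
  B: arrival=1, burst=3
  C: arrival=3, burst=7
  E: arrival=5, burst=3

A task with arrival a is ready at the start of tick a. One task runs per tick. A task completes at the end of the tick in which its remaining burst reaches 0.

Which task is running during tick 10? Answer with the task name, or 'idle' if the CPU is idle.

running at tick 10 = C

t=0: queue=[A] q_used=0 → run A
t=1: queue=[A,B] q_used=1 → run A
t=2: queue=[A,B] q_used=2 → run A
t=3: queue=[A,B,C] q_used=3 → run A
t=4: queue=[B,C,A] q_used=0 → run B
t=5: queue=[B,C,A,E] q_used=1 → run B
t=6: queue=[B,C,A,E] q_used=2 → run B
t=7: queue=[C,A,E] q_used=0 → run C
t=8: queue=[C,A,E] q_used=1 → run C
t=9: queue=[C,A,E] q_used=2 → run C
t=10: queue=[C,A,E] q_used=3 → run C
t=11: queue=[A,E,C] q_used=0 → run A
t=12: queue=[A,E,C] q_used=1 → run A
t=13: queue=[A,E,C] q_used=2 → run A
t=14: queue=[A,E,C] q_used=3 → run A
t=15: queue=[E,C] q_used=0 → run E
t=16: queue=[E,C] q_used=1 → run E
t=17: queue=[E,C] q_used=2 → run E
t=18: queue=[C] q_used=0 → run C
t=19: queue=[C] q_used=1 → run C
t=20: queue=[C] q_used=2 → run C
t=21: (idle)
t=22: (idle)
t=23: (idle)
t=24: (idle)
t=25: (idle)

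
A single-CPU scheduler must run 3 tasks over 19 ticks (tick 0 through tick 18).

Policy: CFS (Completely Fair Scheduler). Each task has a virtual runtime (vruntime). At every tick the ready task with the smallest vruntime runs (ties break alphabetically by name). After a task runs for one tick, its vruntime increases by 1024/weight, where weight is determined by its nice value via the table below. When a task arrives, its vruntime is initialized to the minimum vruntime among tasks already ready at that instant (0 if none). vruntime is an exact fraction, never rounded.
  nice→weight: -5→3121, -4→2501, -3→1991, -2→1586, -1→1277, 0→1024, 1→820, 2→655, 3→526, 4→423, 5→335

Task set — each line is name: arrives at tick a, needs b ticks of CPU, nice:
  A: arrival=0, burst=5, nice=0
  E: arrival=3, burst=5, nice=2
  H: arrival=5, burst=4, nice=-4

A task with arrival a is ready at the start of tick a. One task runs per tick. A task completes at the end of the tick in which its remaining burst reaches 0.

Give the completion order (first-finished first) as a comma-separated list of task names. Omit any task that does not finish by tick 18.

completion order = A, H, E

t=0: vr[A=0] → run A
t=1: vr[A=1] → run A
t=2: vr[A=2] → run A
t=3: vr[A=3 E=3] → run A
t=4: vr[A=4 E=3] → run E
t=5: vr[A=4 E=2989/655 H=4] → run A
t=6: vr[E=2989/655 H=4] → run H
t=7: vr[E=2989/655 H=11028/2501] → run H
t=8: vr[E=2989/655 H=12052/2501] → run E
t=9: vr[E=4013/655 H=12052/2501] → run H
t=10: vr[E=4013/655 H=13076/2501] → run H
t=11: vr[E=4013/655] → run E
t=12: vr[E=5037/655] → run E
t=13: vr[E=6061/655] → run E
t=14: (idle)
t=15: (idle)
t=16: (idle)
t=17: (idle)
t=18: (idle)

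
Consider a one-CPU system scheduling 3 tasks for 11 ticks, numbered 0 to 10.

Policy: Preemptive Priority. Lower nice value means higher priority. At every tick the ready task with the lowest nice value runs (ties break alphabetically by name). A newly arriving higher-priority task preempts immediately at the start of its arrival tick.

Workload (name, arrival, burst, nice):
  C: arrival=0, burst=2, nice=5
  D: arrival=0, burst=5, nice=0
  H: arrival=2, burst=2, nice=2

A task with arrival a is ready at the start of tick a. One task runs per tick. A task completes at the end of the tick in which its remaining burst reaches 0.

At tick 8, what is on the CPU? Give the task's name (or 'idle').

t=0: ready={C,D} → run D
t=1: ready={C,D} → run D
t=2: ready={C,D,H} → run D
t=3: ready={C,D,H} → run D
t=4: ready={C,D,H} → run D
t=5: ready={C,H} → run H
t=6: ready={C,H} → run H
t=7: ready={C} → run C
t=8: ready={C} → run C
t=9: (idle)
t=10: (idle)

running at tick 8 = C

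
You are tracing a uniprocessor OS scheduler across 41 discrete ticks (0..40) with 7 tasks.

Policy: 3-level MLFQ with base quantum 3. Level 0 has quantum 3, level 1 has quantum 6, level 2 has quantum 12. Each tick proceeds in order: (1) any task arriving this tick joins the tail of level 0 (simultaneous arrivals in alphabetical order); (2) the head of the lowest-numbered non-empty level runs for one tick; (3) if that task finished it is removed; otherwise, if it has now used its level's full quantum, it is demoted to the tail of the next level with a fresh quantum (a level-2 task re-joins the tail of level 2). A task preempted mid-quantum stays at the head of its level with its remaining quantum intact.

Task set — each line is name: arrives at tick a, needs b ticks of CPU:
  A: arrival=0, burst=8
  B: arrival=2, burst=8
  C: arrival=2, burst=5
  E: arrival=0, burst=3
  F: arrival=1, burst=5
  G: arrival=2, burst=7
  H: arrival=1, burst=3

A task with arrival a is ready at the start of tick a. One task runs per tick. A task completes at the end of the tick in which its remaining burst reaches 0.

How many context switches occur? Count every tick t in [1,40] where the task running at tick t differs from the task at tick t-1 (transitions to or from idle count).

t=0: L0/L1/L2 = AE/-/- → run A
t=1: L0/L1/L2 = AEFH/-/- → run A
t=2: L0/L1/L2 = AEFHBCG/-/- → run A
t=3: L0/L1/L2 = EFHBCG/A/- → run E
t=4: L0/L1/L2 = EFHBCG/A/- → run E
t=5: L0/L1/L2 = EFHBCG/A/- → run E
t=6: L0/L1/L2 = FHBCG/A/- → run F
t=7: L0/L1/L2 = FHBCG/A/- → run F
t=8: L0/L1/L2 = FHBCG/A/- → run F
t=9: L0/L1/L2 = HBCG/AF/- → run H
t=10: L0/L1/L2 = HBCG/AF/- → run H
t=11: L0/L1/L2 = HBCG/AF/- → run H
t=12: L0/L1/L2 = BCG/AF/- → run B
t=13: L0/L1/L2 = BCG/AF/- → run B
t=14: L0/L1/L2 = BCG/AF/- → run B
t=15: L0/L1/L2 = CG/AFB/- → run C
t=16: L0/L1/L2 = CG/AFB/- → run C
t=17: L0/L1/L2 = CG/AFB/- → run C
t=18: L0/L1/L2 = G/AFBC/- → run G
t=19: L0/L1/L2 = G/AFBC/- → run G
t=20: L0/L1/L2 = G/AFBC/- → run G
t=21: L0/L1/L2 = -/AFBCG/- → run A
t=22: L0/L1/L2 = -/AFBCG/- → run A
t=23: L0/L1/L2 = -/AFBCG/- → run A
t=24: L0/L1/L2 = -/AFBCG/- → run A
t=25: L0/L1/L2 = -/AFBCG/- → run A
t=26: L0/L1/L2 = -/FBCG/- → run F
t=27: L0/L1/L2 = -/FBCG/- → run F
t=28: L0/L1/L2 = -/BCG/- → run B
t=29: L0/L1/L2 = -/BCG/- → run B
t=30: L0/L1/L2 = -/BCG/- → run B
t=31: L0/L1/L2 = -/BCG/- → run B
t=32: L0/L1/L2 = -/BCG/- → run B
t=33: L0/L1/L2 = -/CG/- → run C
t=34: L0/L1/L2 = -/CG/- → run C
t=35: L0/L1/L2 = -/G/- → run G
t=36: L0/L1/L2 = -/G/- → run G
t=37: L0/L1/L2 = -/G/- → run G
t=38: L0/L1/L2 = -/G/- → run G
t=39: (idle)
t=40: (idle)

context switches = 12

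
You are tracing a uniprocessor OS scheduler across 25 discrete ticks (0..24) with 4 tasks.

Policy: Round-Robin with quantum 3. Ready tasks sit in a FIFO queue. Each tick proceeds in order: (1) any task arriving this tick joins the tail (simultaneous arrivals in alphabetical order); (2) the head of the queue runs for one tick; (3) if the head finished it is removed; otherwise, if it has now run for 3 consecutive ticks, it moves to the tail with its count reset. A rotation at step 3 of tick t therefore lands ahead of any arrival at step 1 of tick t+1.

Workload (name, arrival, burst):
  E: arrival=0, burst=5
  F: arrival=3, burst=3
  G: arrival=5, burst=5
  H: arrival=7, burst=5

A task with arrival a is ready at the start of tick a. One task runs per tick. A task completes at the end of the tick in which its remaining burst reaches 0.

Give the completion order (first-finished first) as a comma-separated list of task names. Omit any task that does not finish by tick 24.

completion order = E, F, G, H

t=0: queue=[E] q_used=0 → run E
t=1: queue=[E] q_used=1 → run E
t=2: queue=[E] q_used=2 → run E
t=3: queue=[E,F] q_used=0 → run E
t=4: queue=[E,F] q_used=1 → run E
t=5: queue=[F,G] q_used=0 → run F
t=6: queue=[F,G] q_used=1 → run F
t=7: queue=[F,G,H] q_used=2 → run F
t=8: queue=[G,H] q_used=0 → run G
t=9: queue=[G,H] q_used=1 → run G
t=10: queue=[G,H] q_used=2 → run G
t=11: queue=[H,G] q_used=0 → run H
t=12: queue=[H,G] q_used=1 → run H
t=13: queue=[H,G] q_used=2 → run H
t=14: queue=[G,H] q_used=0 → run G
t=15: queue=[G,H] q_used=1 → run G
t=16: queue=[H] q_used=0 → run H
t=17: queue=[H] q_used=1 → run H
t=18: (idle)
t=19: (idle)
t=20: (idle)
t=21: (idle)
t=22: (idle)
t=23: (idle)
t=24: (idle)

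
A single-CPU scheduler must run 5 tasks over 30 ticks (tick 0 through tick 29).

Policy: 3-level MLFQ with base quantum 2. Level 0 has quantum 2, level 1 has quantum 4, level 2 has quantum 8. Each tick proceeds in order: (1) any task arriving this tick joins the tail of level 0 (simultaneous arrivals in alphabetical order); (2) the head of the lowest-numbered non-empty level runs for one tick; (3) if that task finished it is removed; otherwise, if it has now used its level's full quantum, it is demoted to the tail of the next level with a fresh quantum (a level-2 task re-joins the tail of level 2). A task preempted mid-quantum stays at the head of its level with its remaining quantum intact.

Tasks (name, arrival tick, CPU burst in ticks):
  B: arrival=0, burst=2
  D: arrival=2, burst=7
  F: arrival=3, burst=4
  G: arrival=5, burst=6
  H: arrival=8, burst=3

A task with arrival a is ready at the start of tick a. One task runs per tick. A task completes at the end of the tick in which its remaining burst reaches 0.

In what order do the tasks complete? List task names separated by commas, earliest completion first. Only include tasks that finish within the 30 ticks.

completion order = B, F, G, H, D

t=0: L0/L1/L2 = B/-/- → run B
t=1: L0/L1/L2 = B/-/- → run B
t=2: L0/L1/L2 = D/-/- → run D
t=3: L0/L1/L2 = DF/-/- → run D
t=4: L0/L1/L2 = F/D/- → run F
t=5: L0/L1/L2 = FG/D/- → run F
t=6: L0/L1/L2 = G/DF/- → run G
t=7: L0/L1/L2 = G/DF/- → run G
t=8: L0/L1/L2 = H/DFG/- → run H
t=9: L0/L1/L2 = H/DFG/- → run H
t=10: L0/L1/L2 = -/DFGH/- → run D
t=11: L0/L1/L2 = -/DFGH/- → run D
t=12: L0/L1/L2 = -/DFGH/- → run D
t=13: L0/L1/L2 = -/DFGH/- → run D
t=14: L0/L1/L2 = -/FGH/D → run F
t=15: L0/L1/L2 = -/FGH/D → run F
t=16: L0/L1/L2 = -/GH/D → run G
t=17: L0/L1/L2 = -/GH/D → run G
t=18: L0/L1/L2 = -/GH/D → run G
t=19: L0/L1/L2 = -/GH/D → run G
t=20: L0/L1/L2 = -/H/D → run H
t=21: L0/L1/L2 = -/-/D → run D
t=22: (idle)
t=23: (idle)
t=24: (idle)
t=25: (idle)
t=26: (idle)
t=27: (idle)
t=28: (idle)
t=29: (idle)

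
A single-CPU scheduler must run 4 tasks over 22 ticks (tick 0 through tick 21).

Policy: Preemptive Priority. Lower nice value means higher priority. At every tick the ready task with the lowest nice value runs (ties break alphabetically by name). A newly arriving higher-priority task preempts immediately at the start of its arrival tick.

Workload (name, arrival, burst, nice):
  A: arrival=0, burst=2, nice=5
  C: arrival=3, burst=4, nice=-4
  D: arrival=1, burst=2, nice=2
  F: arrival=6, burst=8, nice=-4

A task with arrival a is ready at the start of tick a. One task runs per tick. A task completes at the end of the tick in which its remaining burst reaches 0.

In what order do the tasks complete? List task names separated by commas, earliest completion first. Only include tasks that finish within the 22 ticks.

t=0: ready={A} → run A
t=1: ready={A,D} → run D
t=2: ready={A,D} → run D
t=3: ready={A,C} → run C
t=4: ready={A,C} → run C
t=5: ready={A,C} → run C
t=6: ready={A,C,F} → run C
t=7: ready={A,F} → run F
t=8: ready={A,F} → run F
t=9: ready={A,F} → run F
t=10: ready={A,F} → run F
t=11: ready={A,F} → run F
t=12: ready={A,F} → run F
t=13: ready={A,F} → run F
t=14: ready={A,F} → run F
t=15: ready={A} → run A
t=16: (idle)
t=17: (idle)
t=18: (idle)
t=19: (idle)
t=20: (idle)
t=21: (idle)

completion order = D, C, F, A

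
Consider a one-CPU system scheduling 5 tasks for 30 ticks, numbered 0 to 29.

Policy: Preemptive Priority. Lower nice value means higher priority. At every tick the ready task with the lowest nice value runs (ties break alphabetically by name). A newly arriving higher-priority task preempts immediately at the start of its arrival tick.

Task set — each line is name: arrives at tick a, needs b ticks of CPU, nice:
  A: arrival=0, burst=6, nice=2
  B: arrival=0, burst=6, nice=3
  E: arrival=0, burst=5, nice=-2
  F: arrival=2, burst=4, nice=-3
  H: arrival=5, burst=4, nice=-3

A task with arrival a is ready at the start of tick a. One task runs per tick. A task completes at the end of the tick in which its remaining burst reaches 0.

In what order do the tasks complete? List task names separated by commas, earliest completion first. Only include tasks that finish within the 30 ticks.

t=0: ready={A,B,E} → run E
t=1: ready={A,B,E} → run E
t=2: ready={A,B,E,F} → run F
t=3: ready={A,B,E,F} → run F
t=4: ready={A,B,E,F} → run F
t=5: ready={A,B,E,F,H} → run F
t=6: ready={A,B,E,H} → run H
t=7: ready={A,B,E,H} → run H
t=8: ready={A,B,E,H} → run H
t=9: ready={A,B,E,H} → run H
t=10: ready={A,B,E} → run E
t=11: ready={A,B,E} → run E
t=12: ready={A,B,E} → run E
t=13: ready={A,B} → run A
t=14: ready={A,B} → run A
t=15: ready={A,B} → run A
t=16: ready={A,B} → run A
t=17: ready={A,B} → run A
t=18: ready={A,B} → run A
t=19: ready={B} → run B
t=20: ready={B} → run B
t=21: ready={B} → run B
t=22: ready={B} → run B
t=23: ready={B} → run B
t=24: ready={B} → run B
t=25: (idle)
t=26: (idle)
t=27: (idle)
t=28: (idle)
t=29: (idle)

completion order = F, H, E, A, B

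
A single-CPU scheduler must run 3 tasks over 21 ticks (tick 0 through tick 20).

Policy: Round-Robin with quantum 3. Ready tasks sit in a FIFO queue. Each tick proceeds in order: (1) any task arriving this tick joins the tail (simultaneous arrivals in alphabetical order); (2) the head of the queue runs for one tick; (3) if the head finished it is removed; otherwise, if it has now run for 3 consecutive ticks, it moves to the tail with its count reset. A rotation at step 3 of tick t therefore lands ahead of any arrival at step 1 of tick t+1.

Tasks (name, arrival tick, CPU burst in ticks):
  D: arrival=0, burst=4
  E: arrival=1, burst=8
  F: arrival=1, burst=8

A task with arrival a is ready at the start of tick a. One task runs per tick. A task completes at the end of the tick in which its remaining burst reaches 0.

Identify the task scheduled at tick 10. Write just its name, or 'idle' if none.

running at tick 10 = E

t=0: queue=[D] q_used=0 → run D
t=1: queue=[D,E,F] q_used=1 → run D
t=2: queue=[D,E,F] q_used=2 → run D
t=3: queue=[E,F,D] q_used=0 → run E
t=4: queue=[E,F,D] q_used=1 → run E
t=5: queue=[E,F,D] q_used=2 → run E
t=6: queue=[F,D,E] q_used=0 → run F
t=7: queue=[F,D,E] q_used=1 → run F
t=8: queue=[F,D,E] q_used=2 → run F
t=9: queue=[D,E,F] q_used=0 → run D
t=10: queue=[E,F] q_used=0 → run E
t=11: queue=[E,F] q_used=1 → run E
t=12: queue=[E,F] q_used=2 → run E
t=13: queue=[F,E] q_used=0 → run F
t=14: queue=[F,E] q_used=1 → run F
t=15: queue=[F,E] q_used=2 → run F
t=16: queue=[E,F] q_used=0 → run E
t=17: queue=[E,F] q_used=1 → run E
t=18: queue=[F] q_used=0 → run F
t=19: queue=[F] q_used=1 → run F
t=20: (idle)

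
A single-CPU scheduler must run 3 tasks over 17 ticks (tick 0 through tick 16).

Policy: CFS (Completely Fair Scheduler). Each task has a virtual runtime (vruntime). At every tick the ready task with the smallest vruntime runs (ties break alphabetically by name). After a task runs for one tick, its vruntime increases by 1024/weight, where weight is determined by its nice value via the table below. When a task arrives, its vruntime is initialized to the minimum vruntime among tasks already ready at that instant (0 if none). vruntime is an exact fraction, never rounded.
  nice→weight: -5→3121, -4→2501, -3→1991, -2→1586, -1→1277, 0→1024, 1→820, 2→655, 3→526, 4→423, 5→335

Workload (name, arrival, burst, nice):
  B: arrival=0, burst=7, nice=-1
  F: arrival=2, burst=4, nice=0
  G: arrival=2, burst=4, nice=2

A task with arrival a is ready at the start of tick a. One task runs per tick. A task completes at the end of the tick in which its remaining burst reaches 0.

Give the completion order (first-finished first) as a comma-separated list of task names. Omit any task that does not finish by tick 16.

t=0: vr[B=0] → run B
t=1: vr[B=1024/1277] → run B
t=2: vr[B=2048/1277 F=2048/1277 G=2048/1277] → run B
t=3: vr[B=3072/1277 F=2048/1277 G=2048/1277] → run F
t=4: vr[B=3072/1277 F=3325/1277 G=2048/1277] → run G
t=5: vr[B=3072/1277 F=3325/1277 G=2649088/836435] → run B
t=6: vr[B=4096/1277 F=3325/1277 G=2649088/836435] → run F
t=7: vr[B=4096/1277 F=4602/1277 G=2649088/836435] → run G
t=8: vr[B=4096/1277 F=4602/1277 G=3956736/836435] → run B
t=9: vr[B=5120/1277 F=4602/1277 G=3956736/836435] → run F
t=10: vr[B=5120/1277 F=5879/1277 G=3956736/836435] → run B
t=11: vr[B=6144/1277 F=5879/1277 G=3956736/836435] → run F
t=12: vr[B=6144/1277 G=3956736/836435] → run G
t=13: vr[B=6144/1277 G=5264384/836435] → run B
t=14: vr[G=5264384/836435] → run G
t=15: (idle)
t=16: (idle)

completion order = F, B, G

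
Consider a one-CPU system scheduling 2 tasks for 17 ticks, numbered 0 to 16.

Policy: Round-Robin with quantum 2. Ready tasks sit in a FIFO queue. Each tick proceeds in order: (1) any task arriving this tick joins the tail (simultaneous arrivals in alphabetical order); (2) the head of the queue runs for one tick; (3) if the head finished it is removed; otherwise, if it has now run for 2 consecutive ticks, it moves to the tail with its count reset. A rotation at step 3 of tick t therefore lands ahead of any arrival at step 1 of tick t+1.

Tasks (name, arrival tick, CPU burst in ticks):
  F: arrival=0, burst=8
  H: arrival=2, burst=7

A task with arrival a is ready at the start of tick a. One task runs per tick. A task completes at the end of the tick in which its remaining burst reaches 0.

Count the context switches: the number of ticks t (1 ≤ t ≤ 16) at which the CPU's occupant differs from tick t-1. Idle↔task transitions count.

t=0: queue=[F] q_used=0 → run F
t=1: queue=[F] q_used=1 → run F
t=2: queue=[F,H] q_used=0 → run F
t=3: queue=[F,H] q_used=1 → run F
t=4: queue=[H,F] q_used=0 → run H
t=5: queue=[H,F] q_used=1 → run H
t=6: queue=[F,H] q_used=0 → run F
t=7: queue=[F,H] q_used=1 → run F
t=8: queue=[H,F] q_used=0 → run H
t=9: queue=[H,F] q_used=1 → run H
t=10: queue=[F,H] q_used=0 → run F
t=11: queue=[F,H] q_used=1 → run F
t=12: queue=[H] q_used=0 → run H
t=13: queue=[H] q_used=1 → run H
t=14: queue=[H] q_used=0 → run H
t=15: (idle)
t=16: (idle)

context switches = 6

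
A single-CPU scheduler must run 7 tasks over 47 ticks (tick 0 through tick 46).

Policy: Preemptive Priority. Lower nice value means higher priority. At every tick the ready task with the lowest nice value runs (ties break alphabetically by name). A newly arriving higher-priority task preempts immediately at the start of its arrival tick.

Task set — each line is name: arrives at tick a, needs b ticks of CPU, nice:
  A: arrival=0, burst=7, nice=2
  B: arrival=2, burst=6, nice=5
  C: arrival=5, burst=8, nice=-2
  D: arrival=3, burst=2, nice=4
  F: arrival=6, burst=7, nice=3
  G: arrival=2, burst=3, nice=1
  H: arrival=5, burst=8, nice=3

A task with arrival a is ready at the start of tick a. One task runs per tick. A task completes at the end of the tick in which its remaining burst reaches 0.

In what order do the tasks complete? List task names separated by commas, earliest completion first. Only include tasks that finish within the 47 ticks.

completion order = G, C, A, F, H, D, B

t=0: ready={A} → run A
t=1: ready={A} → run A
t=2: ready={A,B,G} → run G
t=3: ready={A,B,D,G} → run G
t=4: ready={A,B,D,G} → run G
t=5: ready={A,B,C,D,H} → run C
t=6: ready={A,B,C,D,F,H} → run C
t=7: ready={A,B,C,D,F,H} → run C
t=8: ready={A,B,C,D,F,H} → run C
t=9: ready={A,B,C,D,F,H} → run C
t=10: ready={A,B,C,D,F,H} → run C
t=11: ready={A,B,C,D,F,H} → run C
t=12: ready={A,B,C,D,F,H} → run C
t=13: ready={A,B,D,F,H} → run A
t=14: ready={A,B,D,F,H} → run A
t=15: ready={A,B,D,F,H} → run A
t=16: ready={A,B,D,F,H} → run A
t=17: ready={A,B,D,F,H} → run A
t=18: ready={B,D,F,H} → run F
t=19: ready={B,D,F,H} → run F
t=20: ready={B,D,F,H} → run F
t=21: ready={B,D,F,H} → run F
t=22: ready={B,D,F,H} → run F
t=23: ready={B,D,F,H} → run F
t=24: ready={B,D,F,H} → run F
t=25: ready={B,D,H} → run H
t=26: ready={B,D,H} → run H
t=27: ready={B,D,H} → run H
t=28: ready={B,D,H} → run H
t=29: ready={B,D,H} → run H
t=30: ready={B,D,H} → run H
t=31: ready={B,D,H} → run H
t=32: ready={B,D,H} → run H
t=33: ready={B,D} → run D
t=34: ready={B,D} → run D
t=35: ready={B} → run B
t=36: ready={B} → run B
t=37: ready={B} → run B
t=38: ready={B} → run B
t=39: ready={B} → run B
t=40: ready={B} → run B
t=41: (idle)
t=42: (idle)
t=43: (idle)
t=44: (idle)
t=45: (idle)
t=46: (idle)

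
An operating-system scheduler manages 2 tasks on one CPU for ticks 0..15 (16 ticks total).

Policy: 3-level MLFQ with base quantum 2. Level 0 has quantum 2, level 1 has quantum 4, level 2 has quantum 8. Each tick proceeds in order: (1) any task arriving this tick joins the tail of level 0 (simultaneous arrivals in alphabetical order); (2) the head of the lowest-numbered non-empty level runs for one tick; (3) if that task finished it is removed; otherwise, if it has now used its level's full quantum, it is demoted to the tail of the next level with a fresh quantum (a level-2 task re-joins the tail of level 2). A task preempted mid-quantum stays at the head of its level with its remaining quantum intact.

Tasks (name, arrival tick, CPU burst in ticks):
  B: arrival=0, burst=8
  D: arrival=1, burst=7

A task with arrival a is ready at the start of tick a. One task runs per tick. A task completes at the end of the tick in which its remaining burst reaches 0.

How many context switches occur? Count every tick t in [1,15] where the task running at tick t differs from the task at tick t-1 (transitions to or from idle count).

t=0: L0/L1/L2 = B/-/- → run B
t=1: L0/L1/L2 = BD/-/- → run B
t=2: L0/L1/L2 = D/B/- → run D
t=3: L0/L1/L2 = D/B/- → run D
t=4: L0/L1/L2 = -/BD/- → run B
t=5: L0/L1/L2 = -/BD/- → run B
t=6: L0/L1/L2 = -/BD/- → run B
t=7: L0/L1/L2 = -/BD/- → run B
t=8: L0/L1/L2 = -/D/B → run D
t=9: L0/L1/L2 = -/D/B → run D
t=10: L0/L1/L2 = -/D/B → run D
t=11: L0/L1/L2 = -/D/B → run D
t=12: L0/L1/L2 = -/-/BD → run B
t=13: L0/L1/L2 = -/-/BD → run B
t=14: L0/L1/L2 = -/-/D → run D
t=15: (idle)

context switches = 6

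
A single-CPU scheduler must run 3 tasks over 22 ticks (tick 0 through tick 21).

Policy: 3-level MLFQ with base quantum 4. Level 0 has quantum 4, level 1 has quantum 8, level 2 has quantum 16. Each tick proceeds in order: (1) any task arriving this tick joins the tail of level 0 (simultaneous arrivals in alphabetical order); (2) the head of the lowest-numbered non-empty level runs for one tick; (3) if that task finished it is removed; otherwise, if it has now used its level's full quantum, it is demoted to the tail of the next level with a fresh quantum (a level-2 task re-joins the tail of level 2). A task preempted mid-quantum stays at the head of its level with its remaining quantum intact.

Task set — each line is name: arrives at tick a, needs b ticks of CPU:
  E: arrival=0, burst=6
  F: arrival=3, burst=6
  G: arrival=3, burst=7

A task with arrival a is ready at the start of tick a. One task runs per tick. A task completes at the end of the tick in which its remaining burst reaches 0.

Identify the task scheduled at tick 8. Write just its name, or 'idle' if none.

running at tick 8 = G

t=0: L0/L1/L2 = E/-/- → run E
t=1: L0/L1/L2 = E/-/- → run E
t=2: L0/L1/L2 = E/-/- → run E
t=3: L0/L1/L2 = EFG/-/- → run E
t=4: L0/L1/L2 = FG/E/- → run F
t=5: L0/L1/L2 = FG/E/- → run F
t=6: L0/L1/L2 = FG/E/- → run F
t=7: L0/L1/L2 = FG/E/- → run F
t=8: L0/L1/L2 = G/EF/- → run G
t=9: L0/L1/L2 = G/EF/- → run G
t=10: L0/L1/L2 = G/EF/- → run G
t=11: L0/L1/L2 = G/EF/- → run G
t=12: L0/L1/L2 = -/EFG/- → run E
t=13: L0/L1/L2 = -/EFG/- → run E
t=14: L0/L1/L2 = -/FG/- → run F
t=15: L0/L1/L2 = -/FG/- → run F
t=16: L0/L1/L2 = -/G/- → run G
t=17: L0/L1/L2 = -/G/- → run G
t=18: L0/L1/L2 = -/G/- → run G
t=19: (idle)
t=20: (idle)
t=21: (idle)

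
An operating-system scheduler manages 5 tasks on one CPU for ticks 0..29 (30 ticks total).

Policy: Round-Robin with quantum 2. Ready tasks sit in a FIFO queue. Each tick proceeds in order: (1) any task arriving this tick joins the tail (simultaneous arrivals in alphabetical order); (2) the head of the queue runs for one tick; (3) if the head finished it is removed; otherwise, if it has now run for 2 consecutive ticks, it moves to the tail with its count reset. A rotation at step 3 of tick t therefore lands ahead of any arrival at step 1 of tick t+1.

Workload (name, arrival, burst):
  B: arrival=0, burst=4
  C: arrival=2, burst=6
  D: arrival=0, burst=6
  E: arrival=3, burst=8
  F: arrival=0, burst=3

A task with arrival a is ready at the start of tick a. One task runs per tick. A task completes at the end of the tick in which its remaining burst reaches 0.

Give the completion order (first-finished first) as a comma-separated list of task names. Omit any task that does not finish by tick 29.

completion order = B, F, D, C, E

t=0: queue=[B,D,F] q_used=0 → run B
t=1: queue=[B,D,F] q_used=1 → run B
t=2: queue=[D,F,B,C] q_used=0 → run D
t=3: queue=[D,F,B,C,E] q_used=1 → run D
t=4: queue=[F,B,C,E,D] q_used=0 → run F
t=5: queue=[F,B,C,E,D] q_used=1 → run F
t=6: queue=[B,C,E,D,F] q_used=0 → run B
t=7: queue=[B,C,E,D,F] q_used=1 → run B
t=8: queue=[C,E,D,F] q_used=0 → run C
t=9: queue=[C,E,D,F] q_used=1 → run C
t=10: queue=[E,D,F,C] q_used=0 → run E
t=11: queue=[E,D,F,C] q_used=1 → run E
t=12: queue=[D,F,C,E] q_used=0 → run D
t=13: queue=[D,F,C,E] q_used=1 → run D
t=14: queue=[F,C,E,D] q_used=0 → run F
t=15: queue=[C,E,D] q_used=0 → run C
t=16: queue=[C,E,D] q_used=1 → run C
t=17: queue=[E,D,C] q_used=0 → run E
t=18: queue=[E,D,C] q_used=1 → run E
t=19: queue=[D,C,E] q_used=0 → run D
t=20: queue=[D,C,E] q_used=1 → run D
t=21: queue=[C,E] q_used=0 → run C
t=22: queue=[C,E] q_used=1 → run C
t=23: queue=[E] q_used=0 → run E
t=24: queue=[E] q_used=1 → run E
t=25: queue=[E] q_used=0 → run E
t=26: queue=[E] q_used=1 → run E
t=27: (idle)
t=28: (idle)
t=29: (idle)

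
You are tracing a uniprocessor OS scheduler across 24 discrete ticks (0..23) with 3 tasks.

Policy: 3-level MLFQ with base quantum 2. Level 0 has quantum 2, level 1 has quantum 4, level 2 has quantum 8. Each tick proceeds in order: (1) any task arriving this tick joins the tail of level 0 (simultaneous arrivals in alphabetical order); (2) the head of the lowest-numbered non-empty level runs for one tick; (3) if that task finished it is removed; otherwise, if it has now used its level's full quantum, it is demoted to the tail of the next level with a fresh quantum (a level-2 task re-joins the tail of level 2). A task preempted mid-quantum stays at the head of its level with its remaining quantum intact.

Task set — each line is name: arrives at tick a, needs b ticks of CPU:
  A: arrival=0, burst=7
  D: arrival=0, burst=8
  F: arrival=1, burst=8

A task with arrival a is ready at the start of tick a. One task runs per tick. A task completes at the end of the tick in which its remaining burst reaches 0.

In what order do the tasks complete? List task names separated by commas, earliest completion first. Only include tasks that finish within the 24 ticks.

completion order = A, D, F

t=0: L0/L1/L2 = AD/-/- → run A
t=1: L0/L1/L2 = ADF/-/- → run A
t=2: L0/L1/L2 = DF/A/- → run D
t=3: L0/L1/L2 = DF/A/- → run D
t=4: L0/L1/L2 = F/AD/- → run F
t=5: L0/L1/L2 = F/AD/- → run F
t=6: L0/L1/L2 = -/ADF/- → run A
t=7: L0/L1/L2 = -/ADF/- → run A
t=8: L0/L1/L2 = -/ADF/- → run A
t=9: L0/L1/L2 = -/ADF/- → run A
t=10: L0/L1/L2 = -/DF/A → run D
t=11: L0/L1/L2 = -/DF/A → run D
t=12: L0/L1/L2 = -/DF/A → run D
t=13: L0/L1/L2 = -/DF/A → run D
t=14: L0/L1/L2 = -/F/AD → run F
t=15: L0/L1/L2 = -/F/AD → run F
t=16: L0/L1/L2 = -/F/AD → run F
t=17: L0/L1/L2 = -/F/AD → run F
t=18: L0/L1/L2 = -/-/ADF → run A
t=19: L0/L1/L2 = -/-/DF → run D
t=20: L0/L1/L2 = -/-/DF → run D
t=21: L0/L1/L2 = -/-/F → run F
t=22: L0/L1/L2 = -/-/F → run F
t=23: (idle)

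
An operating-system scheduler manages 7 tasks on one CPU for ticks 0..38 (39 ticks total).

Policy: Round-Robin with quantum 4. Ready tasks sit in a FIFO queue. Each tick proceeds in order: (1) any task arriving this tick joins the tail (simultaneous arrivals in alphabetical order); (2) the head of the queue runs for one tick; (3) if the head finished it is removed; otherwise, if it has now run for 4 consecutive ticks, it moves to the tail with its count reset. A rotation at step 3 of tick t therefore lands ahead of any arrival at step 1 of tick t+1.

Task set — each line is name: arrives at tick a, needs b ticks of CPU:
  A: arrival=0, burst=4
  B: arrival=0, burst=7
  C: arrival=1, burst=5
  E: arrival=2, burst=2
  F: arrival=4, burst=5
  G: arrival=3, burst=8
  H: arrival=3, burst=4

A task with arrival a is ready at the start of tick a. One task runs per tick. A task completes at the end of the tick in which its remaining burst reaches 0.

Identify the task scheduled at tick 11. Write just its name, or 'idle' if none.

t=0: queue=[A,B] q_used=0 → run A
t=1: queue=[A,B,C] q_used=1 → run A
t=2: queue=[A,B,C,E] q_used=2 → run A
t=3: queue=[A,B,C,E,G,H] q_used=3 → run A
t=4: queue=[B,C,E,G,H,F] q_used=0 → run B
t=5: queue=[B,C,E,G,H,F] q_used=1 → run B
t=6: queue=[B,C,E,G,H,F] q_used=2 → run B
t=7: queue=[B,C,E,G,H,F] q_used=3 → run B
t=8: queue=[C,E,G,H,F,B] q_used=0 → run C
t=9: queue=[C,E,G,H,F,B] q_used=1 → run C
t=10: queue=[C,E,G,H,F,B] q_used=2 → run C
t=11: queue=[C,E,G,H,F,B] q_used=3 → run C
t=12: queue=[E,G,H,F,B,C] q_used=0 → run E
t=13: queue=[E,G,H,F,B,C] q_used=1 → run E
t=14: queue=[G,H,F,B,C] q_used=0 → run G
t=15: queue=[G,H,F,B,C] q_used=1 → run G
t=16: queue=[G,H,F,B,C] q_used=2 → run G
t=17: queue=[G,H,F,B,C] q_used=3 → run G
t=18: queue=[H,F,B,C,G] q_used=0 → run H
t=19: queue=[H,F,B,C,G] q_used=1 → run H
t=20: queue=[H,F,B,C,G] q_used=2 → run H
t=21: queue=[H,F,B,C,G] q_used=3 → run H
t=22: queue=[F,B,C,G] q_used=0 → run F
t=23: queue=[F,B,C,G] q_used=1 → run F
t=24: queue=[F,B,C,G] q_used=2 → run F
t=25: queue=[F,B,C,G] q_used=3 → run F
t=26: queue=[B,C,G,F] q_used=0 → run B
t=27: queue=[B,C,G,F] q_used=1 → run B
t=28: queue=[B,C,G,F] q_used=2 → run B
t=29: queue=[C,G,F] q_used=0 → run C
t=30: queue=[G,F] q_used=0 → run G
t=31: queue=[G,F] q_used=1 → run G
t=32: queue=[G,F] q_used=2 → run G
t=33: queue=[G,F] q_used=3 → run G
t=34: queue=[F] q_used=0 → run F
t=35: (idle)
t=36: (idle)
t=37: (idle)
t=38: (idle)

running at tick 11 = C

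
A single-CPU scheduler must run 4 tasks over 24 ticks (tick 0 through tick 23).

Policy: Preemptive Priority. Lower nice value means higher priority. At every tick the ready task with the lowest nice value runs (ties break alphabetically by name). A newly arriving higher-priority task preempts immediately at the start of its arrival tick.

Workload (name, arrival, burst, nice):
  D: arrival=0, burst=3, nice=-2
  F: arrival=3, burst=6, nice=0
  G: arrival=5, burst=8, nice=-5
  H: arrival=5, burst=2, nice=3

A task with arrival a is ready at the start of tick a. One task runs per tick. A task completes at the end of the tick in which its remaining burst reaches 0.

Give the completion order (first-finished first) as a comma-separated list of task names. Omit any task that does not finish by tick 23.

t=0: ready={D} → run D
t=1: ready={D} → run D
t=2: ready={D} → run D
t=3: ready={F} → run F
t=4: ready={F} → run F
t=5: ready={F,G,H} → run G
t=6: ready={F,G,H} → run G
t=7: ready={F,G,H} → run G
t=8: ready={F,G,H} → run G
t=9: ready={F,G,H} → run G
t=10: ready={F,G,H} → run G
t=11: ready={F,G,H} → run G
t=12: ready={F,G,H} → run G
t=13: ready={F,H} → run F
t=14: ready={F,H} → run F
t=15: ready={F,H} → run F
t=16: ready={F,H} → run F
t=17: ready={H} → run H
t=18: ready={H} → run H
t=19: (idle)
t=20: (idle)
t=21: (idle)
t=22: (idle)
t=23: (idle)

completion order = D, G, F, H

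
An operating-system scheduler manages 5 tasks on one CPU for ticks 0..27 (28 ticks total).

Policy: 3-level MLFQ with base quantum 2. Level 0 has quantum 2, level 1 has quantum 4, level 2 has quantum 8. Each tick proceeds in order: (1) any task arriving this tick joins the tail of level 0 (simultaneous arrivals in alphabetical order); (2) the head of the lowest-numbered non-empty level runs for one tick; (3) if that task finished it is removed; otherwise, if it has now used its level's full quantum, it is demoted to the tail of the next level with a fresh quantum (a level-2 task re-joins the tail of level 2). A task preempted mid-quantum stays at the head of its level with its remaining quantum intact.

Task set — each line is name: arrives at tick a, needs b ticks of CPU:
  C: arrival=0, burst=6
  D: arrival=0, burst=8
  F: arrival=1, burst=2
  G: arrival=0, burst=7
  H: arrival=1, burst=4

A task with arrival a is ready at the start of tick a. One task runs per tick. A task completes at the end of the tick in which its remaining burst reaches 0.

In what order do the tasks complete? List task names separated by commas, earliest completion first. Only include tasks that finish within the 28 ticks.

completion order = F, C, H, D, G

t=0: L0/L1/L2 = CDG/-/- → run C
t=1: L0/L1/L2 = CDGFH/-/- → run C
t=2: L0/L1/L2 = DGFH/C/- → run D
t=3: L0/L1/L2 = DGFH/C/- → run D
t=4: L0/L1/L2 = GFH/CD/- → run G
t=5: L0/L1/L2 = GFH/CD/- → run G
t=6: L0/L1/L2 = FH/CDG/- → run F
t=7: L0/L1/L2 = FH/CDG/- → run F
t=8: L0/L1/L2 = H/CDG/- → run H
t=9: L0/L1/L2 = H/CDG/- → run H
t=10: L0/L1/L2 = -/CDGH/- → run C
t=11: L0/L1/L2 = -/CDGH/- → run C
t=12: L0/L1/L2 = -/CDGH/- → run C
t=13: L0/L1/L2 = -/CDGH/- → run C
t=14: L0/L1/L2 = -/DGH/- → run D
t=15: L0/L1/L2 = -/DGH/- → run D
t=16: L0/L1/L2 = -/DGH/- → run D
t=17: L0/L1/L2 = -/DGH/- → run D
t=18: L0/L1/L2 = -/GH/D → run G
t=19: L0/L1/L2 = -/GH/D → run G
t=20: L0/L1/L2 = -/GH/D → run G
t=21: L0/L1/L2 = -/GH/D → run G
t=22: L0/L1/L2 = -/H/DG → run H
t=23: L0/L1/L2 = -/H/DG → run H
t=24: L0/L1/L2 = -/-/DG → run D
t=25: L0/L1/L2 = -/-/DG → run D
t=26: L0/L1/L2 = -/-/G → run G
t=27: (idle)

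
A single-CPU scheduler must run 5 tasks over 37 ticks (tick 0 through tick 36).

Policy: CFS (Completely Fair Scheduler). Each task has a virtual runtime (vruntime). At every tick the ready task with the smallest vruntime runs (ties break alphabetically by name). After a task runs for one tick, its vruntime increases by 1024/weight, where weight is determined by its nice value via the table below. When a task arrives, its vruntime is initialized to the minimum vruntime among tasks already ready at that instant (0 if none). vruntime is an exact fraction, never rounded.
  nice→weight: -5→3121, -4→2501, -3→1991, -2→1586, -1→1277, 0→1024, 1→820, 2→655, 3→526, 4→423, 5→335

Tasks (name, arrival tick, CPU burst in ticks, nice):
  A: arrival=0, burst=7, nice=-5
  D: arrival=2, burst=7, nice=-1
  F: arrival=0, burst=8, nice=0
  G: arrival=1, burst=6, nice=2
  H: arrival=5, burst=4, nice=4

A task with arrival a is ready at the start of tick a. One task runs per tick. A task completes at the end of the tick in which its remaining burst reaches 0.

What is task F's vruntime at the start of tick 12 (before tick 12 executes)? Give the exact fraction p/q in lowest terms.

t=0: vr[A=0 F=0] → run A
t=1: vr[A=1024/3121 F=0 G=0] → run F
t=2: vr[A=1024/3121 D=0 F=1 G=0] → run D
t=3: vr[A=1024/3121 D=1024/1277 F=1 G=0] → run G
t=4: vr[A=1024/3121 D=1024/1277 F=1 G=1024/655] → run A
t=5: vr[A=2048/3121 D=1024/1277 F=1 G=1024/655 H=2048/3121] → run A
t=6: vr[A=3072/3121 D=1024/1277 F=1 G=1024/655 H=2048/3121] → run H
t=7: vr[A=3072/3121 D=1024/1277 F=1 G=1024/655 H=4062208/1320183] → run D
t=8: vr[A=3072/3121 D=2048/1277 F=1 G=1024/655 H=4062208/1320183] → run A
t=9: vr[A=4096/3121 D=2048/1277 F=1 G=1024/655 H=4062208/1320183] → run F
t=10: vr[A=4096/3121 D=2048/1277 F=2 G=1024/655 H=4062208/1320183] → run A
t=11: vr[A=5120/3121 D=2048/1277 F=2 G=1024/655 H=4062208/1320183] → run G
t=12: vr[A=5120/3121 D=2048/1277 F=2 G=2048/655 H=4062208/1320183] → run D
t=13: vr[A=5120/3121 D=3072/1277 F=2 G=2048/655 H=4062208/1320183] → run A
t=14: vr[A=6144/3121 D=3072/1277 F=2 G=2048/655 H=4062208/1320183] → run A
t=15: vr[D=3072/1277 F=2 G=2048/655 H=4062208/1320183] → run F
t=16: vr[D=3072/1277 F=3 G=2048/655 H=4062208/1320183] → run D
t=17: vr[D=4096/1277 F=3 G=2048/655 H=4062208/1320183] → run F
t=18: vr[D=4096/1277 F=4 G=2048/655 H=4062208/1320183] → run H
t=19: vr[D=4096/1277 F=4 G=2048/655 H=7258112/1320183] → run G
t=20: vr[D=4096/1277 F=4 G=3072/655 H=7258112/1320183] → run D
t=21: vr[D=5120/1277 F=4 G=3072/655 H=7258112/1320183] → run F
t=22: vr[D=5120/1277 F=5 G=3072/655 H=7258112/1320183] → run D
t=23: vr[D=6144/1277 F=5 G=3072/655 H=7258112/1320183] → run G
t=24: vr[D=6144/1277 F=5 G=4096/655 H=7258112/1320183] → run D
t=25: vr[F=5 G=4096/655 H=7258112/1320183] → run F
t=26: vr[F=6 G=4096/655 H=7258112/1320183] → run H
t=27: vr[F=6 G=4096/655 H=3484672/440061] → run F
t=28: vr[F=7 G=4096/655 H=3484672/440061] → run G
t=29: vr[F=7 G=1024/131 H=3484672/440061] → run F
t=30: vr[G=1024/131 H=3484672/440061] → run G
t=31: vr[H=3484672/440061] → run H
t=32: (idle)
t=33: (idle)
t=34: (idle)
t=35: (idle)
t=36: (idle)

vruntime(F, start of tick 12) = 2/1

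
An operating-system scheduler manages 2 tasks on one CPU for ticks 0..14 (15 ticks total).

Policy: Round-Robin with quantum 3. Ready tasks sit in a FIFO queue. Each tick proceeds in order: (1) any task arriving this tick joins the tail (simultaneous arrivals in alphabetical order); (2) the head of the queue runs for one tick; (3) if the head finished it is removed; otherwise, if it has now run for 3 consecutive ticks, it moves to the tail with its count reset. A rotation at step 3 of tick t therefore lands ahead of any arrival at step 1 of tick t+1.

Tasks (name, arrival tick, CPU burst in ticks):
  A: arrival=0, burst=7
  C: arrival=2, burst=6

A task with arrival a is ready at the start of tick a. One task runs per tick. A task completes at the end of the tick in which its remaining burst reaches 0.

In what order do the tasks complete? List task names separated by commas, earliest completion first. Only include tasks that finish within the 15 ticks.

t=0: queue=[A] q_used=0 → run A
t=1: queue=[A] q_used=1 → run A
t=2: queue=[A,C] q_used=2 → run A
t=3: queue=[C,A] q_used=0 → run C
t=4: queue=[C,A] q_used=1 → run C
t=5: queue=[C,A] q_used=2 → run C
t=6: queue=[A,C] q_used=0 → run A
t=7: queue=[A,C] q_used=1 → run A
t=8: queue=[A,C] q_used=2 → run A
t=9: queue=[C,A] q_used=0 → run C
t=10: queue=[C,A] q_used=1 → run C
t=11: queue=[C,A] q_used=2 → run C
t=12: queue=[A] q_used=0 → run A
t=13: (idle)
t=14: (idle)

completion order = C, A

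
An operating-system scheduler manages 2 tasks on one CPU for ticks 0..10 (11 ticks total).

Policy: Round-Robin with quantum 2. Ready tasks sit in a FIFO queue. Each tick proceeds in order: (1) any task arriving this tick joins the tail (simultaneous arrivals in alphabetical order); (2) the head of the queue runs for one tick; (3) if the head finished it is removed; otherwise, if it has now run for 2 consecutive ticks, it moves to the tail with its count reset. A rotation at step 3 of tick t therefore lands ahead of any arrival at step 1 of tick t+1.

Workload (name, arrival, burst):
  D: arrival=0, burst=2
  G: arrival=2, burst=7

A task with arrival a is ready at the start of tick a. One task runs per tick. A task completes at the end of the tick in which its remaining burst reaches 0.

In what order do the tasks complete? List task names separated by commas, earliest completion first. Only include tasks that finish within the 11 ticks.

t=0: queue=[D] q_used=0 → run D
t=1: queue=[D] q_used=1 → run D
t=2: queue=[G] q_used=0 → run G
t=3: queue=[G] q_used=1 → run G
t=4: queue=[G] q_used=0 → run G
t=5: queue=[G] q_used=1 → run G
t=6: queue=[G] q_used=0 → run G
t=7: queue=[G] q_used=1 → run G
t=8: queue=[G] q_used=0 → run G
t=9: (idle)
t=10: (idle)

completion order = D, G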